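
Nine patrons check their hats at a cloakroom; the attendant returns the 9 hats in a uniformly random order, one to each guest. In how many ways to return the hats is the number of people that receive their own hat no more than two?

Sum C(9,i)·!(9-i) for i = 0..2:
  i=0: C(9,0)·!9 = 1·133496 = 133496
  i=1: C(9,1)·!8 = 9·14833 = 133497
  i=2: C(9,2)·!7 = 36·1854 = 66744
Total = 333737.

333737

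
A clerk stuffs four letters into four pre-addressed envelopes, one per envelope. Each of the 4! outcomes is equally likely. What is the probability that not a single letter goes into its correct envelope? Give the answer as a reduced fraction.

Favorable outcomes: !4 = 9.
Total outcomes: 4! = 24.
Probability = 9/24 = 3/8.

3/8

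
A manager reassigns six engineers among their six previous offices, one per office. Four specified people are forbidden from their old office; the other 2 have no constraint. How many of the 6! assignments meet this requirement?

362

Let A_j be the event that the j-th constrained one is fixed. By inclusion-exclusion over the 4 events:
Σ_{j=0}^{4} (-1)^j C(4,j)(6-j)!
= C(4,0)·6! - C(4,1)·5! + C(4,2)·4! - C(4,3)·3! + C(4,4)·2!
= 720 - 480 + 144 - 24 + 2
= 362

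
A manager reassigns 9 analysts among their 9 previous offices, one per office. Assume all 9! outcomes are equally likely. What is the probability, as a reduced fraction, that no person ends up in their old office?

16687/45360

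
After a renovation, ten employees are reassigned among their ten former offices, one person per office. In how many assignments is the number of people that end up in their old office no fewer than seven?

286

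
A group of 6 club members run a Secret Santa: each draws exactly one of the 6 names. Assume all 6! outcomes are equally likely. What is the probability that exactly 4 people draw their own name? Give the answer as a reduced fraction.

Favorable outcomes: C(6,4)·!2 = 15·1 = 15.
Total outcomes: 6! = 720.
Probability = 15/720 = 1/48.

1/48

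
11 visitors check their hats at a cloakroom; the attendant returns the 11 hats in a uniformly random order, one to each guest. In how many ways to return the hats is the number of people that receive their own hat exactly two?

7342280

Choose which 2 of the 11 are fixed: C(11,2) = 55.
The other 9 form a derangement: !9 = 133496.
Total: 55 × 133496 = 7342280.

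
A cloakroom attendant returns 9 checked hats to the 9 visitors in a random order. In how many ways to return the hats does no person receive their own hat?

133496

!9 = 9! · Σ_{k=0}^{9} (-1)^k/k!
= 9! - 9!/1! + 9!/2! - 9!/3! + 9!/4! - 9!/5! + 9!/6! - 9!/7! + 9!/8! - 9!/9!
= 362880 - 362880 + 181440 - 60480 + 15120 - 3024 + 504 - 72 + 9 - 1
= 133496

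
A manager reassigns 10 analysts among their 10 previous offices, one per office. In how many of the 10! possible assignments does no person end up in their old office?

1334961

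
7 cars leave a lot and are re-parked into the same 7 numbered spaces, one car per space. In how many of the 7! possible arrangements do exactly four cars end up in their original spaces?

Choose which 4 of the 7 are fixed: C(7,4) = 35.
The remaining 3 must be deranged: !3 = 2.
Total: 35 × 2 = 70.

70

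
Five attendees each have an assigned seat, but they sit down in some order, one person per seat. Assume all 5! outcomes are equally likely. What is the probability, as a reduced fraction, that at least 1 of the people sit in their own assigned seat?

Favorable outcomes: Σ_{i≥1} C(5,i)·!(5-i) = 5·9 + 10·2 + 10·1 + 5·0 + 1·1 = 76.
Total outcomes: 5! = 120.
Probability = 76/120 = 19/30.

19/30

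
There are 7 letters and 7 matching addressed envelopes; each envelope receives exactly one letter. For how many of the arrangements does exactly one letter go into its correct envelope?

Pick the single fixed position: C(7,1) = 7 ways.
The remaining 6 must be deranged: !6 = 265.
Total: 7 × 265 = 1855.

1855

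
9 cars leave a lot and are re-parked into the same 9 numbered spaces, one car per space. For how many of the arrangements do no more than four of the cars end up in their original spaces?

361541

# with exactly i fixed is C(9,i)·!(9-i); sum over i=0..4:
  i=0: C(9,0)·!9 = 1·133496 = 133496
  i=1: C(9,1)·!8 = 9·14833 = 133497
  i=2: C(9,2)·!7 = 36·1854 = 66744
  i=3: C(9,3)·!6 = 84·265 = 22260
  i=4: C(9,4)·!5 = 126·44 = 5544
Total = 361541.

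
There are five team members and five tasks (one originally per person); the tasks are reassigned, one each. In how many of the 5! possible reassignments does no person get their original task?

44

The subfactorial !5 = [5!/e] (nearest integer).
5! = 120, and 120/e ≈ 44.15, so !5 = 44.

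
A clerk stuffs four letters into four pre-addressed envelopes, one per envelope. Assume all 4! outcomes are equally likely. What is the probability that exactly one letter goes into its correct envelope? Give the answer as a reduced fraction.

Favorable outcomes: C(4,1)·!3 = 4·2 = 8.
Total outcomes: 4! = 24.
Probability = 8/24 = 1/3.

1/3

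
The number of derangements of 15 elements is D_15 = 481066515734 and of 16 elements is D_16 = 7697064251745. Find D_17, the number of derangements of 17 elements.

130850092279664

D_17 = (17-1)·(D_16 + D_15) = 16·(7697064251745 + 481066515734) = 16·8178130767479 = 130850092279664.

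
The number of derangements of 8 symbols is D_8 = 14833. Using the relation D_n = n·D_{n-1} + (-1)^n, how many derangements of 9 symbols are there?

D_9 = 9·14833 - 1 = 133496.

133496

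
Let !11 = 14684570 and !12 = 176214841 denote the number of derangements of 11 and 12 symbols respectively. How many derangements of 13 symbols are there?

!13 = (13-1)·(!12 + !11) = 12·(176214841 + 14684570) = 12·190899411 = 2290792932.

2290792932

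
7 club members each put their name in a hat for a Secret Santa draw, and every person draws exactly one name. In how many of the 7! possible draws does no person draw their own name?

The subfactorial !7 = [7!/e] (nearest integer).
7! = 5040, and 5040/e ≈ 1854.11, so !7 = 1854.

1854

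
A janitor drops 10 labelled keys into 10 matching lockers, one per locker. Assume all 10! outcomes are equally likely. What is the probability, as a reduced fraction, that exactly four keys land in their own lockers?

Favorable outcomes: C(10,4)·!6 = 210·265 = 55650.
Total outcomes: 10! = 3628800.
Probability = 55650/3628800 = 53/3456.

53/3456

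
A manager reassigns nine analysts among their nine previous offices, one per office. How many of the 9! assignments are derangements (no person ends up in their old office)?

!9 = 9! · Σ_{k=0}^{9} (-1)^k/k!
= 9! - 9!/1! + 9!/2! - 9!/3! + 9!/4! - 9!/5! + 9!/6! - 9!/7! + 9!/8! - 9!/9!
= 362880 - 362880 + 181440 - 60480 + 15120 - 3024 + 504 - 72 + 9 - 1
= 133496

133496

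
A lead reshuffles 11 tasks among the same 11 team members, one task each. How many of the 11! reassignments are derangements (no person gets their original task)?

!11 = 11! · Σ_{k=0}^{11} (-1)^k/k!
= 11! - 11!/1! + 11!/2! - 11!/3! + 11!/4! - 11!/5! + 11!/6! - 11!/7! + 11!/8! - 11!/9! + 11!/10! - 11!/11!
= 39916800 - 39916800 + 19958400 - 6652800 + 1663200 - 332640 + 55440 - 7920 + 990 - 110 + 11 - 1
= 14684570

14684570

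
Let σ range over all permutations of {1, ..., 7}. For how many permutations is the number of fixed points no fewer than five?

# with exactly i fixed is C(7,i)·!(7-i); sum over i=5..7:
  i=5: C(7,5)·!2 = 21·1 = 21
  i=6: C(7,6)·!1 = 7·0 = 0
  i=7: C(7,7)·!0 = 1·1 = 1
Total = 22.

22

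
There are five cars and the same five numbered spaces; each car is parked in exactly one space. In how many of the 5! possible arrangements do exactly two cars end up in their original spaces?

20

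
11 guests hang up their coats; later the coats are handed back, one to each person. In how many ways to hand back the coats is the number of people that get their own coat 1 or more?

25232230

Sum C(11,i)·!(11-i) for i = 1..11:
  i=1: C(11,1)·!10 = 11·1334961 = 14684571
  i=2: C(11,2)·!9 = 55·133496 = 7342280
  i=3: C(11,3)·!8 = 165·14833 = 2447445
  i=4: C(11,4)·!7 = 330·1854 = 611820
  i=5: C(11,5)·!6 = 462·265 = 122430
  i=6: C(11,6)·!5 = 462·44 = 20328
  i=7: C(11,7)·!4 = 330·9 = 2970
  i=8: C(11,8)·!3 = 165·2 = 330
  i=9: C(11,9)·!2 = 55·1 = 55
  i=10: C(11,10)·!1 = 11·0 = 0
  i=11: C(11,11)·!0 = 1·1 = 1
Total = 25232230.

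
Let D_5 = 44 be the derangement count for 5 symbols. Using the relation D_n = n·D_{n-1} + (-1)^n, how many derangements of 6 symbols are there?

D_6 = 6·44 + 1 = 265.

265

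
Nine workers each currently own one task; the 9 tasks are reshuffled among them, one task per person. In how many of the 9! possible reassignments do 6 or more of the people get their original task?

205

Sum C(9,i)·!(9-i) for i = 6..9:
  i=6: C(9,6)·!3 = 84·2 = 168
  i=7: C(9,7)·!2 = 36·1 = 36
  i=8: C(9,8)·!1 = 9·0 = 0
  i=9: C(9,9)·!0 = 1·1 = 1
Total = 205.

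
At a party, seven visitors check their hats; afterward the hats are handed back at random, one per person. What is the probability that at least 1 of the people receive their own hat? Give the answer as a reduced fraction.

177/280

Favorable outcomes: Σ_{i≥1} C(7,i)·!(7-i) = 7·265 + 21·44 + 35·9 + 35·2 + 21·1 + 7·0 + 1·1 = 3186.
Total outcomes: 7! = 5040.
Probability = 3186/5040 = 177/280.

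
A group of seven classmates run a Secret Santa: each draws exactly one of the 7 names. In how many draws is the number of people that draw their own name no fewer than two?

1331

Sum C(7,i)·!(7-i) for i = 2..7:
  i=2: C(7,2)·!5 = 21·44 = 924
  i=3: C(7,3)·!4 = 35·9 = 315
  i=4: C(7,4)·!3 = 35·2 = 70
  i=5: C(7,5)·!2 = 21·1 = 21
  i=6: C(7,6)·!1 = 7·0 = 0
  i=7: C(7,7)·!0 = 1·1 = 1
Total = 1331.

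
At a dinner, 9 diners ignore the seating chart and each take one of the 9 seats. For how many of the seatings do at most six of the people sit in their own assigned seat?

Sum C(9,i)·!(9-i) for i = 0..6:
  i=0: C(9,0)·!9 = 1·133496 = 133496
  i=1: C(9,1)·!8 = 9·14833 = 133497
  i=2: C(9,2)·!7 = 36·1854 = 66744
  i=3: C(9,3)·!6 = 84·265 = 22260
  i=4: C(9,4)·!5 = 126·44 = 5544
  i=5: C(9,5)·!4 = 126·9 = 1134
  i=6: C(9,6)·!3 = 84·2 = 168
Total = 362843.

362843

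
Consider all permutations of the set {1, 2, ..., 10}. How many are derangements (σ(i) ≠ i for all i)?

1334961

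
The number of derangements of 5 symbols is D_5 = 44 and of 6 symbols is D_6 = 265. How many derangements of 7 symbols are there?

1854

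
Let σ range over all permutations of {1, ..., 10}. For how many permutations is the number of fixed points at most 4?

# with exactly i fixed is C(10,i)·!(10-i); sum over i=0..4:
  i=0: C(10,0)·!10 = 1·1334961 = 1334961
  i=1: C(10,1)·!9 = 10·133496 = 1334960
  i=2: C(10,2)·!8 = 45·14833 = 667485
  i=3: C(10,3)·!7 = 120·1854 = 222480
  i=4: C(10,4)·!6 = 210·265 = 55650
Total = 3615536.

3615536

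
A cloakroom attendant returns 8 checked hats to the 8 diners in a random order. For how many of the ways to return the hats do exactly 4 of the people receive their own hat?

630

Pick the 4 fixed positions: C(8,4) = 70 ways.
The remaining 4 must be deranged: !4 = 9.
Total: 70 × 9 = 630.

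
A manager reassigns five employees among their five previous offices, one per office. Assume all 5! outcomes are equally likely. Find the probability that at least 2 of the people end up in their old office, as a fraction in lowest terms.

31/120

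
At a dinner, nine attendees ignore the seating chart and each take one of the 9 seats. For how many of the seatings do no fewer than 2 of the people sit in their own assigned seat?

95887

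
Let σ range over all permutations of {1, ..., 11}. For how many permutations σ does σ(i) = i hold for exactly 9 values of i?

55

Pick the 9 fixed positions: C(11,9) = 55 ways.
The other 2 form a derangement: !2 = 1.
Total: 55 × 1 = 55.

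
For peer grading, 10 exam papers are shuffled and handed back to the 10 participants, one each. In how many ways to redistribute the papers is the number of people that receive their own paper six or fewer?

3628514

Sum C(10,i)·!(10-i) for i = 0..6:
  i=0: C(10,0)·!10 = 1·1334961 = 1334961
  i=1: C(10,1)·!9 = 10·133496 = 1334960
  i=2: C(10,2)·!8 = 45·14833 = 667485
  i=3: C(10,3)·!7 = 120·1854 = 222480
  i=4: C(10,4)·!6 = 210·265 = 55650
  i=5: C(10,5)·!5 = 252·44 = 11088
  i=6: C(10,6)·!4 = 210·9 = 1890
Total = 3628514.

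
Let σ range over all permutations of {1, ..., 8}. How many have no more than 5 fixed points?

40291

Sum C(8,i)·!(8-i) for i = 0..5:
  i=0: C(8,0)·!8 = 1·14833 = 14833
  i=1: C(8,1)·!7 = 8·1854 = 14832
  i=2: C(8,2)·!6 = 28·265 = 7420
  i=3: C(8,3)·!5 = 56·44 = 2464
  i=4: C(8,4)·!4 = 70·9 = 630
  i=5: C(8,5)·!3 = 56·2 = 112
Total = 40291.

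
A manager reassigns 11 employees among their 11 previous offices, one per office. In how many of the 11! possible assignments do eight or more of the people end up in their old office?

Sum C(11,i)·!(11-i) for i = 8..11:
  i=8: C(11,8)·!3 = 165·2 = 330
  i=9: C(11,9)·!2 = 55·1 = 55
  i=10: C(11,10)·!1 = 11·0 = 0
  i=11: C(11,11)·!0 = 1·1 = 1
Total = 386.

386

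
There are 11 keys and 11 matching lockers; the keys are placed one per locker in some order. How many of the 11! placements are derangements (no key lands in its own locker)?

14684570

Recurrence: !11 = 10·(!10 + !9).
!11 = 10·(1334961 + 133496) = 10·1468457 = 14684570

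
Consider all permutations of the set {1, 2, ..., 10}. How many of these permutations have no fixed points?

!10 is the nearest integer to 10!/e.
10! = 3628800, and 3628800/e ≈ 1334960.92, so !10 = 1334961.

1334961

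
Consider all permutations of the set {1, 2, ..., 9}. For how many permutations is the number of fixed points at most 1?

266993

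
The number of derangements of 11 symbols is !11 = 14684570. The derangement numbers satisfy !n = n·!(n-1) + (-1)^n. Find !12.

176214841

!12 = 12·14684570 + 1 = 176214841.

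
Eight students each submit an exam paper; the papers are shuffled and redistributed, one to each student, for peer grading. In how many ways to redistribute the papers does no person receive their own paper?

The subfactorial !8 = [8!/e] (nearest integer).
8! = 40320, and 40320/e ≈ 14832.90, so !8 = 14833.

14833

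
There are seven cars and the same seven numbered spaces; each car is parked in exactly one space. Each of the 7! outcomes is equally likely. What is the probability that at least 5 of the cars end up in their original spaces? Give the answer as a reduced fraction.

11/2520

Favorable outcomes: Σ_{i≥5} C(7,i)·!(7-i) = 21·1 + 7·0 + 1·1 = 22.
Total outcomes: 7! = 5040.
Probability = 22/5040 = 11/2520.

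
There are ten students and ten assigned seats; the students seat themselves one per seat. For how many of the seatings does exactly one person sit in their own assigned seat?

Pick the single fixed position: C(10,1) = 10 ways.
The other 9 form a derangement: !9 = 133496.
Total: 10 × 133496 = 1334960.

1334960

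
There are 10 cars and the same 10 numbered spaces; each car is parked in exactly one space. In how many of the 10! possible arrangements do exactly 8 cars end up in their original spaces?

Choose which 8 of the 10 are fixed: C(10,8) = 45.
The other 2 form a derangement: !2 = 1.
Total: 45 × 1 = 45.

45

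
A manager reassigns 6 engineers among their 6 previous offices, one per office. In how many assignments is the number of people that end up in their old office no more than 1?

529

# with exactly i fixed is C(6,i)·!(6-i); sum over i=0..1:
  i=0: C(6,0)·!6 = 1·265 = 265
  i=1: C(6,1)·!5 = 6·44 = 264
Total = 529.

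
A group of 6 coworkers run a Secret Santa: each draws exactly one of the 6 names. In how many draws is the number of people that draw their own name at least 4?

16

Sum C(6,i)·!(6-i) for i = 4..6:
  i=4: C(6,4)·!2 = 15·1 = 15
  i=5: C(6,5)·!1 = 6·0 = 0
  i=6: C(6,6)·!0 = 1·1 = 1
Total = 16.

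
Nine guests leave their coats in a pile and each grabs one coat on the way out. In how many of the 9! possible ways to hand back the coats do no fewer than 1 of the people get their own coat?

# with exactly i fixed is C(9,i)·!(9-i); sum over i=1..9:
  i=1: C(9,1)·!8 = 9·14833 = 133497
  i=2: C(9,2)·!7 = 36·1854 = 66744
  i=3: C(9,3)·!6 = 84·265 = 22260
  i=4: C(9,4)·!5 = 126·44 = 5544
  i=5: C(9,5)·!4 = 126·9 = 1134
  i=6: C(9,6)·!3 = 84·2 = 168
  i=7: C(9,7)·!2 = 36·1 = 36
  i=8: C(9,8)·!1 = 9·0 = 0
  i=9: C(9,9)·!0 = 1·1 = 1
Total = 229384.

229384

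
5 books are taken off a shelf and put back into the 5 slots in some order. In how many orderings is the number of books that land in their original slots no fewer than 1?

76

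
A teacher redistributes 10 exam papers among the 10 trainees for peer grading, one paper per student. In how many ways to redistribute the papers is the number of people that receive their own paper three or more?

291394

Sum C(10,i)·!(10-i) for i = 3..10:
  i=3: C(10,3)·!7 = 120·1854 = 222480
  i=4: C(10,4)·!6 = 210·265 = 55650
  i=5: C(10,5)·!5 = 252·44 = 11088
  i=6: C(10,6)·!4 = 210·9 = 1890
  i=7: C(10,7)·!3 = 120·2 = 240
  i=8: C(10,8)·!2 = 45·1 = 45
  i=9: C(10,9)·!1 = 10·0 = 0
  i=10: C(10,10)·!0 = 1·1 = 1
Total = 291394.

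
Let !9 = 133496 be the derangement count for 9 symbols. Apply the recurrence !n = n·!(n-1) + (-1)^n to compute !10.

!10 = 10·133496 + 1 = 1334961.

1334961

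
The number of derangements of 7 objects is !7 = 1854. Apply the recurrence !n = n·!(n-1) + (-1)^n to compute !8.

14833

!8 = 8·1854 + 1 = 14833.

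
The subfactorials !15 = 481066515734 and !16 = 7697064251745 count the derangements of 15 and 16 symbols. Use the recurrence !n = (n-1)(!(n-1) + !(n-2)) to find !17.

!17 = (17-1)·(!16 + !15) = 16·(7697064251745 + 481066515734) = 16·8178130767479 = 130850092279664.

130850092279664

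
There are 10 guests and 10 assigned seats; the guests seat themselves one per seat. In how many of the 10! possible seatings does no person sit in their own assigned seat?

By inclusion-exclusion, !10 = Σ (-1)^k · 10!/k! for k=0..10
= 10! - 10!/1! + 10!/2! - 10!/3! + 10!/4! - 10!/5! + 10!/6! - 10!/7! + 10!/8! - 10!/9! + 10!/10!
= 3628800 - 3628800 + 1814400 - 604800 + 151200 - 30240 + 5040 - 720 + 90 - 10 + 1
= 1334961

1334961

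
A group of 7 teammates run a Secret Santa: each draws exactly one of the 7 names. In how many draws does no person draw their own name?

1854

The number of derangements of 7 is !7 = Σ_{k=0}^{7} (-1)^k·7!/k!
= 7! - 7!/1! + 7!/2! - 7!/3! + 7!/4! - 7!/5! + 7!/6! - 7!/7!
= 5040 - 5040 + 2520 - 840 + 210 - 42 + 7 - 1
= 1854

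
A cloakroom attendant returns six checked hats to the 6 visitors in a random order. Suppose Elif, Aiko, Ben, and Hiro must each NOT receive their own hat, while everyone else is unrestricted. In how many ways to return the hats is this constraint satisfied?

Inclusion-exclusion on the 4 forbidden self-matches:
Σ_{j=0}^{4} (-1)^j C(4,j)(6-j)!
= C(4,0)·6! - C(4,1)·5! + C(4,2)·4! - C(4,3)·3! + C(4,4)·2!
= 720 - 480 + 144 - 24 + 2
= 362

362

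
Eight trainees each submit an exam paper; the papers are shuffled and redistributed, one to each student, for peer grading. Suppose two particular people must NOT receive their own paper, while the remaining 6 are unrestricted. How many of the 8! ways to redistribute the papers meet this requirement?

30960

Inclusion-exclusion on the 2 forbidden self-matches:
Σ_{j=0}^{2} (-1)^j C(2,j)(8-j)!
= C(2,0)·8! - C(2,1)·7! + C(2,2)·6!
= 40320 - 10080 + 720
= 30960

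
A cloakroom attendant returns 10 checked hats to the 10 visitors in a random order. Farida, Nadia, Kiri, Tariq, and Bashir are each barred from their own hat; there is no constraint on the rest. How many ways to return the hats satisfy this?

2170680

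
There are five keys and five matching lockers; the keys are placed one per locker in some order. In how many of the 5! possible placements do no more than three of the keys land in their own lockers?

Sum C(5,i)·!(5-i) for i = 0..3:
  i=0: C(5,0)·!5 = 1·44 = 44
  i=1: C(5,1)·!4 = 5·9 = 45
  i=2: C(5,2)·!3 = 10·2 = 20
  i=3: C(5,3)·!2 = 10·1 = 10
Total = 119.

119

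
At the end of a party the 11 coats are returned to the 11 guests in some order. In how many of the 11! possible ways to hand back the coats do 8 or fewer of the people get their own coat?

39916744

Sum C(11,i)·!(11-i) for i = 0..8:
  i=0: C(11,0)·!11 = 1·14684570 = 14684570
  i=1: C(11,1)·!10 = 11·1334961 = 14684571
  i=2: C(11,2)·!9 = 55·133496 = 7342280
  i=3: C(11,3)·!8 = 165·14833 = 2447445
  i=4: C(11,4)·!7 = 330·1854 = 611820
  i=5: C(11,5)·!6 = 462·265 = 122430
  i=6: C(11,6)·!5 = 462·44 = 20328
  i=7: C(11,7)·!4 = 330·9 = 2970
  i=8: C(11,8)·!3 = 165·2 = 330
Total = 39916744.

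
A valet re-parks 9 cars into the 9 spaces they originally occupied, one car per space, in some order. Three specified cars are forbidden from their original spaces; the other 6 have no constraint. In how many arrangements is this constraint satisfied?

256320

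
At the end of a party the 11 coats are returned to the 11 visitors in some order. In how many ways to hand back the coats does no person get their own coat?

14684570

!11 is the nearest integer to 11!/e.
11! = 39916800, and 39916800/e ≈ 14684570.08, so !11 = 14684570.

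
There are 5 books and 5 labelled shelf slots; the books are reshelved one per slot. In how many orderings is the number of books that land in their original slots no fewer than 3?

11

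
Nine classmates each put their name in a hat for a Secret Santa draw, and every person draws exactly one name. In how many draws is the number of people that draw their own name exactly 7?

36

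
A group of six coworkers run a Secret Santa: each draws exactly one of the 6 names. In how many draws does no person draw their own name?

265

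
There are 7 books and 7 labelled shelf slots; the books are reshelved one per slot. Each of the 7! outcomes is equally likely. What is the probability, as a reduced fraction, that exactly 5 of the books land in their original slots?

1/240

Favorable outcomes: C(7,5)·!2 = 21·1 = 21.
Total outcomes: 7! = 5040.
Probability = 21/5040 = 1/240.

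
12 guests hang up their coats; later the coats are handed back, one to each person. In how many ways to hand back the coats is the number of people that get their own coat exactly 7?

34848

Pick the 7 fixed positions: C(12,7) = 792 ways.
The other 5 form a derangement: !5 = 44.
Total: 792 × 44 = 34848.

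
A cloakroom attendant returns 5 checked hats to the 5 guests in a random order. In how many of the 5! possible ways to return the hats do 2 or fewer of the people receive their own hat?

Sum C(5,i)·!(5-i) for i = 0..2:
  i=0: C(5,0)·!5 = 1·44 = 44
  i=1: C(5,1)·!4 = 5·9 = 45
  i=2: C(5,2)·!3 = 10·2 = 20
Total = 109.

109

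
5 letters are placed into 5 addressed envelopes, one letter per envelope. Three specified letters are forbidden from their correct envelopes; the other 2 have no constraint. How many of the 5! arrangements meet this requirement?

64

Let A_j be the event that the j-th constrained one is fixed. By inclusion-exclusion over the 3 events:
Σ_{j=0}^{3} (-1)^j C(3,j)(5-j)!
= C(3,0)·5! - C(3,1)·4! + C(3,2)·3! - C(3,3)·2!
= 120 - 72 + 18 - 2
= 64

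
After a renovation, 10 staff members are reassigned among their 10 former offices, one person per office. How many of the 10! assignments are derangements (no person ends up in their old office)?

1334961

!10 = 10! · Σ_{k=0}^{10} (-1)^k/k!
= 10! - 10!/1! + 10!/2! - 10!/3! + 10!/4! - 10!/5! + 10!/6! - 10!/7! + 10!/8! - 10!/9! + 10!/10!
= 3628800 - 3628800 + 1814400 - 604800 + 151200 - 30240 + 5040 - 720 + 90 - 10 + 1
= 1334961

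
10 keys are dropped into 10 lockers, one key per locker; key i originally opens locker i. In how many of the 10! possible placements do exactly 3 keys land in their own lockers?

Pick the 3 fixed positions: C(10,3) = 120 ways.
The remaining 7 must be deranged: !7 = 1854.
Total: 120 × 1854 = 222480.

222480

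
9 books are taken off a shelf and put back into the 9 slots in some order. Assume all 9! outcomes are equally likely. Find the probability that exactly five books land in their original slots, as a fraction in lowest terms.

1/320

Favorable outcomes: C(9,5)·!4 = 126·9 = 1134.
Total outcomes: 9! = 362880.
Probability = 1134/362880 = 1/320.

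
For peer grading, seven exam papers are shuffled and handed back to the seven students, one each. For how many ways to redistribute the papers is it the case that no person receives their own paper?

By inclusion-exclusion, !7 = Σ (-1)^k · 7!/k! for k=0..7
= 7! - 7!/1! + 7!/2! - 7!/3! + 7!/4! - 7!/5! + 7!/6! - 7!/7!
= 5040 - 5040 + 2520 - 840 + 210 - 42 + 7 - 1
= 1854

1854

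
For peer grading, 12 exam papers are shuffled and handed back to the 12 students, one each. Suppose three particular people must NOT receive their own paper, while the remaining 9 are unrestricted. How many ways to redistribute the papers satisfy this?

Inclusion-exclusion on the 3 forbidden self-matches:
Σ_{j=0}^{3} (-1)^j C(3,j)(12-j)!
= C(3,0)·12! - C(3,1)·11! + C(3,2)·10! - C(3,3)·9!
= 479001600 - 119750400 + 10886400 - 362880
= 369774720

369774720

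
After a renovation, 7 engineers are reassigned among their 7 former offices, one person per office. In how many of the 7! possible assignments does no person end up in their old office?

1854

!7 = 7! · Σ_{k=0}^{7} (-1)^k/k!
= 7! - 7!/1! + 7!/2! - 7!/3! + 7!/4! - 7!/5! + 7!/6! - 7!/7!
= 5040 - 5040 + 2520 - 840 + 210 - 42 + 7 - 1
= 1854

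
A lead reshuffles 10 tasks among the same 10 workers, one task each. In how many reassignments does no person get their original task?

Use !n = n·!(n-1) + (-1)^n.
!10 = 10·133496 + 1 = 1334961

1334961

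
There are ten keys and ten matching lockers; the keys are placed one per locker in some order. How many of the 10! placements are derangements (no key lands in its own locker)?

The subfactorial !10 = [10!/e] (nearest integer).
10! = 3628800, and 3628800/e ≈ 1334960.92, so !10 = 1334961.

1334961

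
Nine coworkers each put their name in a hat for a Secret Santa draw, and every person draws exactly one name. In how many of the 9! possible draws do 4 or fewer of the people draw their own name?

361541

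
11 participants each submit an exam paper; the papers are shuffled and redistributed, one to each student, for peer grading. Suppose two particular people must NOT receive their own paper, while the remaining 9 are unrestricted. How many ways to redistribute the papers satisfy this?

Inclusion-exclusion on the 2 forbidden self-matches:
Σ_{j=0}^{2} (-1)^j C(2,j)(11-j)!
= C(2,0)·11! - C(2,1)·10! + C(2,2)·9!
= 39916800 - 7257600 + 362880
= 33022080

33022080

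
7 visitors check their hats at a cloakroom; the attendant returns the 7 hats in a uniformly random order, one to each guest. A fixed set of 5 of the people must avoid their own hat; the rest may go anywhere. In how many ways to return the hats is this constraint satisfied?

2428

Let A_j be the event that the j-th constrained one is fixed. By inclusion-exclusion over the 5 events:
Σ_{j=0}^{5} (-1)^j C(5,j)(7-j)!
= C(5,0)·7! - C(5,1)·6! + C(5,2)·5! - C(5,3)·4! + C(5,4)·3! - C(5,5)·2!
= 5040 - 3600 + 1200 - 240 + 30 - 2
= 2428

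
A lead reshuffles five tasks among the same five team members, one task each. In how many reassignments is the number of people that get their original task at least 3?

11

# with exactly i fixed is C(5,i)·!(5-i); sum over i=3..5:
  i=3: C(5,3)·!2 = 10·1 = 10
  i=4: C(5,4)·!1 = 5·0 = 0
  i=5: C(5,5)·!0 = 1·1 = 1
Total = 11.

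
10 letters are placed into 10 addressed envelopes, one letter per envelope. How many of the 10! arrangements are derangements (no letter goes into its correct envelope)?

1334961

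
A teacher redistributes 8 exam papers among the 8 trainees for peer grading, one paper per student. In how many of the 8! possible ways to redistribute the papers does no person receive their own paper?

By inclusion-exclusion, !8 = Σ (-1)^k · 8!/k! for k=0..8
= 8! - 8!/1! + 8!/2! - 8!/3! + 8!/4! - 8!/5! + 8!/6! - 8!/7! + 8!/8!
= 40320 - 40320 + 20160 - 6720 + 1680 - 336 + 56 - 8 + 1
= 14833

14833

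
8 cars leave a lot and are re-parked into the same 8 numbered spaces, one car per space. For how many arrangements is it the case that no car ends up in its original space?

!8 = 8! · Σ_{k=0}^{8} (-1)^k/k!
= 8! - 8!/1! + 8!/2! - 8!/3! + 8!/4! - 8!/5! + 8!/6! - 8!/7! + 8!/8!
= 40320 - 40320 + 20160 - 6720 + 1680 - 336 + 56 - 8 + 1
= 14833

14833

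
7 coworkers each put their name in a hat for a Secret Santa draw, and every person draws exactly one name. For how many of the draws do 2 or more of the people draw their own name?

Sum C(7,i)·!(7-i) for i = 2..7:
  i=2: C(7,2)·!5 = 21·44 = 924
  i=3: C(7,3)·!4 = 35·9 = 315
  i=4: C(7,4)·!3 = 35·2 = 70
  i=5: C(7,5)·!2 = 21·1 = 21
  i=6: C(7,6)·!1 = 7·0 = 0
  i=7: C(7,7)·!0 = 1·1 = 1
Total = 1331.

1331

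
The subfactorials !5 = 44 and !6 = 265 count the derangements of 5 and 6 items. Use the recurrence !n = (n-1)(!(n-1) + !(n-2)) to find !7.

!7 = (7-1)·(!6 + !5) = 6·(265 + 44) = 6·309 = 1854.

1854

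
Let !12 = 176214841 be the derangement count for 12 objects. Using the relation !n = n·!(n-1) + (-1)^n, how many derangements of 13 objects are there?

!13 = 13·176214841 - 1 = 2290792932.

2290792932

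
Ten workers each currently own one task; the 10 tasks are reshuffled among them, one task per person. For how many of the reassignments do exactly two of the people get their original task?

Choose which 2 of the 10 are fixed: C(10,2) = 45.
The other 8 form a derangement: !8 = 14833.
Total: 45 × 14833 = 667485.

667485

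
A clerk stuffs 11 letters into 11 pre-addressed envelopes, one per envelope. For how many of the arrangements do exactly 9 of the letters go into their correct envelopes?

Choose which 9 of the 11 are fixed: C(11,9) = 55.
The remaining 2 must be deranged: !2 = 1.
Total: 55 × 1 = 55.

55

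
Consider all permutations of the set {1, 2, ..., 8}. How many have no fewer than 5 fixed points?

# with exactly i fixed is C(8,i)·!(8-i); sum over i=5..8:
  i=5: C(8,5)·!3 = 56·2 = 112
  i=6: C(8,6)·!2 = 28·1 = 28
  i=7: C(8,7)·!1 = 8·0 = 0
  i=8: C(8,8)·!0 = 1·1 = 1
Total = 141.

141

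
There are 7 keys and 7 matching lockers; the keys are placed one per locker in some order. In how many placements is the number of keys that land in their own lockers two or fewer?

Sum C(7,i)·!(7-i) for i = 0..2:
  i=0: C(7,0)·!7 = 1·1854 = 1854
  i=1: C(7,1)·!6 = 7·265 = 1855
  i=2: C(7,2)·!5 = 21·44 = 924
Total = 4633.

4633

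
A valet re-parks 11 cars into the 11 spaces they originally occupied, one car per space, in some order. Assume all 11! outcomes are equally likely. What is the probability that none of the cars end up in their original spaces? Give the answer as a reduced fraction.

1468457/3991680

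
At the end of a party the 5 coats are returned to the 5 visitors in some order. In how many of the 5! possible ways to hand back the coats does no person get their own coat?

44

Use !n = (n-1)(!(n-1) + !(n-2)).
!5 = 4·(9 + 2) = 4·11 = 44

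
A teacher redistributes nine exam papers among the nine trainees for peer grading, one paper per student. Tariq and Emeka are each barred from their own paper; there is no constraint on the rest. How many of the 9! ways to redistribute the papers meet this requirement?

287280

Let A_j be the event that the j-th constrained one is fixed. By inclusion-exclusion over the 2 events:
Σ_{j=0}^{2} (-1)^j C(2,j)(9-j)!
= C(2,0)·9! - C(2,1)·8! + C(2,2)·7!
= 362880 - 80640 + 5040
= 287280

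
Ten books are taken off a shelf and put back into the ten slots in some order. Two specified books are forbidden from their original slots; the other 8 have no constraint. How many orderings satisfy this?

Let A_j be the event that the j-th constrained one is fixed. By inclusion-exclusion over the 2 events:
Σ_{j=0}^{2} (-1)^j C(2,j)(10-j)!
= C(2,0)·10! - C(2,1)·9! + C(2,2)·8!
= 3628800 - 725760 + 40320
= 2943360

2943360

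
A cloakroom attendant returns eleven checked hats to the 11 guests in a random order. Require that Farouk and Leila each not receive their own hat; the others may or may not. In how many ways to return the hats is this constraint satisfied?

Let A_j be the event that the j-th constrained one is fixed. By inclusion-exclusion over the 2 events:
Σ_{j=0}^{2} (-1)^j C(2,j)(11-j)!
= C(2,0)·11! - C(2,1)·10! + C(2,2)·9!
= 39916800 - 7257600 + 362880
= 33022080

33022080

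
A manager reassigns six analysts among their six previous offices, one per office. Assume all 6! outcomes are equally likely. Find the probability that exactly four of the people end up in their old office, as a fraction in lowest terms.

Favorable outcomes: C(6,4)·!2 = 15·1 = 15.
Total outcomes: 6! = 720.
Probability = 15/720 = 1/48.

1/48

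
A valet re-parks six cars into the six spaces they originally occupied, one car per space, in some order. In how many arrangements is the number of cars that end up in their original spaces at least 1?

Sum C(6,i)·!(6-i) for i = 1..6:
  i=1: C(6,1)·!5 = 6·44 = 264
  i=2: C(6,2)·!4 = 15·9 = 135
  i=3: C(6,3)·!3 = 20·2 = 40
  i=4: C(6,4)·!2 = 15·1 = 15
  i=5: C(6,5)·!1 = 6·0 = 0
  i=6: C(6,6)·!0 = 1·1 = 1
Total = 455.

455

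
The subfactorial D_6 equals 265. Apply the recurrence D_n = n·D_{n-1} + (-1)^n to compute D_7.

1854

D_7 = 7·265 - 1 = 1854.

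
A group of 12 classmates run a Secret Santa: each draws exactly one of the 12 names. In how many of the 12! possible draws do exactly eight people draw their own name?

4455

Choose which 8 of the 12 are fixed: C(12,8) = 495.
The other 4 form a derangement: !4 = 9.
Total: 495 × 9 = 4455.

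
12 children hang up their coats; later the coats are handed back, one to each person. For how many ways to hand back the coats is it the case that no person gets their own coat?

Recurrence: !12 = 12·!11 + (-1)^12.
!12 = 12·14684570 + 1 = 176214841

176214841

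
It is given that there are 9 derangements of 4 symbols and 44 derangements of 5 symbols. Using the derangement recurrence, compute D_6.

265

D_6 = (6-1)·(D_5 + D_4) = 5·(44 + 9) = 5·53 = 265.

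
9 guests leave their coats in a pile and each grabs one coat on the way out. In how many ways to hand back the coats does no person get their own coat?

133496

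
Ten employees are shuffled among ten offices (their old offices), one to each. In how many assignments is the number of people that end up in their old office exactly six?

Pick the 6 fixed positions: C(10,6) = 210 ways.
The remaining 4 must be deranged: !4 = 9.
Total: 210 × 9 = 1890.

1890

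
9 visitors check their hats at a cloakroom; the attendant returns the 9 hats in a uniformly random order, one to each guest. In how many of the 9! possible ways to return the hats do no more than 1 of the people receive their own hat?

Sum C(9,i)·!(9-i) for i = 0..1:
  i=0: C(9,0)·!9 = 1·133496 = 133496
  i=1: C(9,1)·!8 = 9·14833 = 133497
Total = 266993.

266993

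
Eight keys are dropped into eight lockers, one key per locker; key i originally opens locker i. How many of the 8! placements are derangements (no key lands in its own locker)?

14833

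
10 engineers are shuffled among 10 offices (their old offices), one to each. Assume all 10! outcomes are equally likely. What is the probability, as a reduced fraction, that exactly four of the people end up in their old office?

53/3456

Favorable outcomes: C(10,4)·!6 = 210·265 = 55650.
Total outcomes: 10! = 3628800.
Probability = 55650/3628800 = 53/3456.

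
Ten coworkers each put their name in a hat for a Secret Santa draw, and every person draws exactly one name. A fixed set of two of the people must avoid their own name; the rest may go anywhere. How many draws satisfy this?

2943360

Inclusion-exclusion on the 2 forbidden self-matches:
Σ_{j=0}^{2} (-1)^j C(2,j)(10-j)!
= C(2,0)·10! - C(2,1)·9! + C(2,2)·8!
= 3628800 - 725760 + 40320
= 2943360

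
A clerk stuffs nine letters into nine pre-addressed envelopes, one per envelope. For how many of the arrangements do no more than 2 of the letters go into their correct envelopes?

333737

Sum C(9,i)·!(9-i) for i = 0..2:
  i=0: C(9,0)·!9 = 1·133496 = 133496
  i=1: C(9,1)·!8 = 9·14833 = 133497
  i=2: C(9,2)·!7 = 36·1854 = 66744
Total = 333737.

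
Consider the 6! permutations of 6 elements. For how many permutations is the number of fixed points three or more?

56

Sum C(6,i)·!(6-i) for i = 3..6:
  i=3: C(6,3)·!3 = 20·2 = 40
  i=4: C(6,4)·!2 = 15·1 = 15
  i=5: C(6,5)·!1 = 6·0 = 0
  i=6: C(6,6)·!0 = 1·1 = 1
Total = 56.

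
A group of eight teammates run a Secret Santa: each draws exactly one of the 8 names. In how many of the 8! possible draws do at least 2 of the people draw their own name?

10655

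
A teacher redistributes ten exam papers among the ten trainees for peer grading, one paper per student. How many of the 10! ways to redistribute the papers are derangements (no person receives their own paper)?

1334961

The subfactorial !10 = [10!/e] (nearest integer).
10! = 3628800, and 3628800/e ≈ 1334960.92, so !10 = 1334961.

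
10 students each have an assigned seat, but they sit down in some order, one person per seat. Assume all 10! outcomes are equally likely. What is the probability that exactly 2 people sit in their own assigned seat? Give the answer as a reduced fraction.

Favorable outcomes: C(10,2)·!8 = 45·14833 = 667485.
Total outcomes: 10! = 3628800.
Probability = 667485/3628800 = 2119/11520.

2119/11520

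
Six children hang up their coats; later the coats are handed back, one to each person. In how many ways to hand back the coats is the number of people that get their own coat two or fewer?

664

Sum C(6,i)·!(6-i) for i = 0..2:
  i=0: C(6,0)·!6 = 1·265 = 265
  i=1: C(6,1)·!5 = 6·44 = 264
  i=2: C(6,2)·!4 = 15·9 = 135
Total = 664.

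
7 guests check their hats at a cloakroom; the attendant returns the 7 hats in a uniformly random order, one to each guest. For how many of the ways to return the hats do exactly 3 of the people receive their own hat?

315

Pick the 3 fixed positions: C(7,3) = 35 ways.
The remaining 4 must be deranged: !4 = 9.
Total: 35 × 9 = 315.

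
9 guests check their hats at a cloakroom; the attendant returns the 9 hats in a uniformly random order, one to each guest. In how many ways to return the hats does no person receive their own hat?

133496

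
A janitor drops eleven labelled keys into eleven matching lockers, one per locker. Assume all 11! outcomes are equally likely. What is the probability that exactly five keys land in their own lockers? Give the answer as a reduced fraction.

Favorable outcomes: C(11,5)·!6 = 462·265 = 122430.
Total outcomes: 11! = 39916800.
Probability = 122430/39916800 = 53/17280.

53/17280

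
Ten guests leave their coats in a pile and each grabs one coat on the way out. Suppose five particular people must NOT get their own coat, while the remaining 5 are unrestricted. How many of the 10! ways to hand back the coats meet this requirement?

Let A_j be the event that the j-th constrained one is fixed. By inclusion-exclusion over the 5 events:
Σ_{j=0}^{5} (-1)^j C(5,j)(10-j)!
= C(5,0)·10! - C(5,1)·9! + C(5,2)·8! - C(5,3)·7! + C(5,4)·6! - C(5,5)·5!
= 3628800 - 1814400 + 403200 - 50400 + 3600 - 120
= 2170680

2170680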